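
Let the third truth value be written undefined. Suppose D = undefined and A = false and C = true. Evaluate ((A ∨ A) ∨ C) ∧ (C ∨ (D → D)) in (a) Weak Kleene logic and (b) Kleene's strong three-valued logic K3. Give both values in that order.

In Weak Kleene logic: A ∨ A = false ∨ false = false
(A ∨ A) ∨ C = false ∨ true = true
D → D = undefined → undefined = undefined  [any arg is the third value ⇒ result is the third value]
C ∨ (D → D) = true ∨ undefined = undefined
((A ∨ A) ∨ C) ∧ (C ∨ (D → D)) = true ∧ undefined = undefined
In Kleene's strong three-valued logic K3: A ∨ A = false ∨ false = false
(A ∨ A) ∨ C = false ∨ true = true
D → D = undefined → undefined = undefined  [¬undefined ∨ undefined]
C ∨ (D → D) = true ∨ undefined = true
((A ∨ A) ∨ C) ∧ (C ∨ (D → D)) = true ∧ true = true
They differ because Weak Kleene logic and Kleene's strong three-valued logic K3 treat undefined differently under the binary connectives.

undefined; true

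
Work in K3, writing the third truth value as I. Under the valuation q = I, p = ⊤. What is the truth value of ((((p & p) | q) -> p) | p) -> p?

⊤

p & p = ⊤ & ⊤ = ⊤
(p & p) | q = ⊤ | I = ⊤
((p & p) | q) -> p = ⊤ -> ⊤ = ⊤
(((p & p) | q) -> p) | p = ⊤ | ⊤ = ⊤
((((p & p) | q) -> p) | p) -> p = ⊤ -> ⊤ = ⊤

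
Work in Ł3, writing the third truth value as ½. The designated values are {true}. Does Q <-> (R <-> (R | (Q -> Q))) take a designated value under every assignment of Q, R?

No

Countermodel: Q=true, R=½ gives ½, which is not designated.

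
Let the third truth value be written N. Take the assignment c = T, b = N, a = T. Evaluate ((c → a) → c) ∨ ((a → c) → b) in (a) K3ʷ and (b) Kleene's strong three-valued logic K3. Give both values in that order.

N; T

In K3ʷ: c → a = T → T = T
(c → a) → c = T → T = T
a → c = T → T = T
(a → c) → b = T → N = N  [any arg is the third value ⇒ result is the third value]
((c → a) → c) ∨ ((a → c) → b) = T ∨ N = N
In Kleene's strong three-valued logic K3: c → a = T → T = T
(c → a) → c = T → T = T
a → c = T → T = T
(a → c) → b = T → N = N  [¬T ∨ N]
((c → a) → c) ∨ ((a → c) → b) = T ∨ N = T
They differ because K3ʷ and Kleene's strong three-valued logic K3 treat N differently under the binary connectives.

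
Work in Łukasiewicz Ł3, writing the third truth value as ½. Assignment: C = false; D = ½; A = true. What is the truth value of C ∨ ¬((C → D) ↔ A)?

false

C → D = false → ½ = true
(C → D) ↔ A = true ↔ true = true
¬((C → D) ↔ A) = ¬true = false
C ∨ ¬((C → D) ↔ A) = false ∨ false = false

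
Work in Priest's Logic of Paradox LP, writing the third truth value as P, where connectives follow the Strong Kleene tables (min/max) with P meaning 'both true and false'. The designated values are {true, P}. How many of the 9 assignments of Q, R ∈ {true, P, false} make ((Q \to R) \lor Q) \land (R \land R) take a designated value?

Of the 9 assignments, 6 give a value in {true, P}.

6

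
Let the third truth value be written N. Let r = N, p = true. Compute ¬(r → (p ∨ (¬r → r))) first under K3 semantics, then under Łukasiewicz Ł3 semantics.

In K3: ¬r = ¬N = N
¬r → r = N → N = N  [¬N ∨ N]
p ∨ (¬r → r) = true ∨ N = true
r → (p ∨ (¬r → r)) = N → true = true
¬(r → (p ∨ (¬r → r))) = ¬true = false
In Łukasiewicz Ł3: ¬r = ¬N = N
¬r → r = N → N = true  [min(1, 1−½+½)]
p ∨ (¬r → r) = true ∨ true = true
r → (p ∨ (¬r → r)) = N → true = true
¬(r → (p ∨ (¬r → r))) = ¬true = false

false; false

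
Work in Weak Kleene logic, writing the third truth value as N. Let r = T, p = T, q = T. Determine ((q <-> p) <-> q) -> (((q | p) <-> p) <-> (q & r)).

q <-> p = T <-> T = T
(q <-> p) <-> q = T <-> T = T
q | p = T | T = T
(q | p) <-> p = T <-> T = T
q & r = T & T = T
((q | p) <-> p) <-> (q & r) = T <-> T = T
((q <-> p) <-> q) -> (((q | p) <-> p) <-> (q & r)) = T -> T = T

T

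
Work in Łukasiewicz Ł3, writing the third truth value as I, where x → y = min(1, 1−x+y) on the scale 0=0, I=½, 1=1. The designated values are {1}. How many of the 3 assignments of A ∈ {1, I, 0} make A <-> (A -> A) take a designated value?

1

A=1: 1 ✓
A=I: I ·
A=0: 0 ·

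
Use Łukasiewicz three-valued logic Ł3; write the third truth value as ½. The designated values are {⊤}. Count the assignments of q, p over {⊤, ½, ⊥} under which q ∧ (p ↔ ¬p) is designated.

Designated under: (q=⊤, p=½).

1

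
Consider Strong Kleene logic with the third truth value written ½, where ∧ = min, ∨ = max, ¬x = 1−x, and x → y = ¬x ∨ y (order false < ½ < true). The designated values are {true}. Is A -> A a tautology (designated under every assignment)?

No

Countermodel: A=½ gives ½, which is not designated.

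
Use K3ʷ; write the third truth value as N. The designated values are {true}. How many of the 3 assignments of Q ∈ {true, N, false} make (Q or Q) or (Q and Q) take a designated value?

1

Q=true: true ✓
Q=N: N ·
Q=false: false ·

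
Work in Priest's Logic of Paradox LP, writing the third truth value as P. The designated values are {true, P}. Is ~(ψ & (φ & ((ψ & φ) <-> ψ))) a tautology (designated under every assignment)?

Countermodel: ψ=true, φ=true gives false, which is not designated.

No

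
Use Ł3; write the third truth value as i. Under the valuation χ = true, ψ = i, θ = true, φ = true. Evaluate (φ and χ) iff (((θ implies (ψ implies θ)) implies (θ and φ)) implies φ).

true

φ and χ = true and true = true
ψ implies θ = i implies true = true  [min(1, 1−½+1)]
θ implies (ψ implies θ) = true implies true = true
θ and φ = true and true = true
(θ implies (ψ implies θ)) implies (θ and φ) = true implies true = true
((θ implies (ψ implies θ)) implies (θ and φ)) implies φ = true implies true = true
(φ and χ) iff (((θ implies (ψ implies θ)) implies (θ and φ)) implies φ) = true iff true = true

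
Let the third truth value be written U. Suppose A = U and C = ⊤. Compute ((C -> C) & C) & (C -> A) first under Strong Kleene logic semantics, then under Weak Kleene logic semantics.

U; U

In Strong Kleene logic: C -> C = ⊤ -> ⊤ = ⊤
(C -> C) & C = ⊤ & ⊤ = ⊤
C -> A = ⊤ -> U = U  [~⊤ | U]
((C -> C) & C) & (C -> A) = ⊤ & U = U
In Weak Kleene logic: C -> C = ⊤ -> ⊤ = ⊤
(C -> C) & C = ⊤ & ⊤ = ⊤
C -> A = ⊤ -> U = U  [any arg is the third value ⇒ result is the third value]
((C -> C) & C) & (C -> A) = ⊤ & U = U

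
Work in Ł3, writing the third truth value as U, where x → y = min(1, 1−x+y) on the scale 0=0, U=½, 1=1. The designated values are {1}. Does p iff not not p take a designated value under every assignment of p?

Yes

Every assignment of p over {1, U, 0} gives a value in {1}.
In particular, with p=U: p iff not not p = 1.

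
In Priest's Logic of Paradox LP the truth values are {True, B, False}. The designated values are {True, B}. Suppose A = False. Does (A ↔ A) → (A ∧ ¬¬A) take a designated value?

A ↔ A = False ↔ False = True
¬A = ¬False = True
¬¬A = ¬True = False
A ∧ ¬¬A = False ∧ False = False
(A ↔ A) → (A ∧ ¬¬A) = True → False = False
False ∉ {True, B}.

No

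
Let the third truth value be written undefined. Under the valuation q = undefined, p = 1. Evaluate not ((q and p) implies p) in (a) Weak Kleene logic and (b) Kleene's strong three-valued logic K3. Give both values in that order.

In Weak Kleene logic: q and p = undefined and 1 = undefined
(q and p) implies p = undefined implies 1 = undefined  [any arg is the third value ⇒ result is the third value]
not ((q and p) implies p) = not undefined = undefined
In Kleene's strong three-valued logic K3: q and p = undefined and 1 = undefined
(q and p) implies p = undefined implies 1 = 1  [not undefined or 1]
not ((q and p) implies p) = not 1 = 0
They differ because Weak Kleene logic and Kleene's strong three-valued logic K3 treat undefined differently under the binary connectives.

undefined; 0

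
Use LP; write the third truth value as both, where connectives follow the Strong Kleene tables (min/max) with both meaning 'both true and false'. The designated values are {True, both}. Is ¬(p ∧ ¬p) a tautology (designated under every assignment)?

Every assignment of p over {True, both, False} gives a value in {True, both}.
In particular, with p=both: ¬(p ∧ ¬p) = both.

Yes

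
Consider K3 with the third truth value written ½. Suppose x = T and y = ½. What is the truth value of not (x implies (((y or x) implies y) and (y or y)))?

y or x = ½ or T = T
(y or x) implies y = T implies ½ = ½  [not T or ½]
y or y = ½ or ½ = ½
((y or x) implies y) and (y or y) = ½ and ½ = ½
x implies (((y or x) implies y) and (y or y)) = T implies ½ = ½
not (x implies (((y or x) implies y) and (y or y))) = not ½ = ½

½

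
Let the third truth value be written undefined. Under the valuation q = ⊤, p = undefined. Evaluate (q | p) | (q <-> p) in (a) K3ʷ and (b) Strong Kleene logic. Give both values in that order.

undefined; ⊤

In K3ʷ: q | p = ⊤ | undefined = undefined
q <-> p = ⊤ <-> undefined = undefined
(q | p) | (q <-> p) = undefined | undefined = undefined
In Strong Kleene logic: q | p = ⊤ | undefined = ⊤
q <-> p = ⊤ <-> undefined = undefined
(q | p) | (q <-> p) = ⊤ | undefined = ⊤
They differ because K3ʷ and Strong Kleene logic treat undefined differently under the binary connectives.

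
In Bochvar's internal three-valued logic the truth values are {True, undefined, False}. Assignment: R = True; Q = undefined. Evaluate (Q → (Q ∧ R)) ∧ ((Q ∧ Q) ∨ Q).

Q ∧ R = undefined ∧ True = undefined
Q → (Q ∧ R) = undefined → undefined = undefined  [any arg is the third value ⇒ result is the third value]
Q ∧ Q = undefined ∧ undefined = undefined
(Q ∧ Q) ∨ Q = undefined ∨ undefined = undefined
(Q → (Q ∧ R)) ∧ ((Q ∧ Q) ∨ Q) = undefined ∧ undefined = undefined

undefined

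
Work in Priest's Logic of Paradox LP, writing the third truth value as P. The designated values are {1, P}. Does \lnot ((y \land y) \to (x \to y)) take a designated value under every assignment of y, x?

No

Countermodel: y=1, x=1 gives 0, which is not designated.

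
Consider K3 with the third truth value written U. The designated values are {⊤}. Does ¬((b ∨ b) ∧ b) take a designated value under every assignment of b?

Countermodel: b=⊤ gives ⊥, which is not designated.

No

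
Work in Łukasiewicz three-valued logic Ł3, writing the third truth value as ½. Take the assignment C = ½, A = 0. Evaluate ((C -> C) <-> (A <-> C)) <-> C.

C -> C = ½ -> ½ = 1  [min(1, 1−½+½)]
A <-> C = 0 <-> ½ = ½
(C -> C) <-> (A <-> C) = 1 <-> ½ = ½
((C -> C) <-> (A <-> C)) <-> C = ½ <-> ½ = 1

1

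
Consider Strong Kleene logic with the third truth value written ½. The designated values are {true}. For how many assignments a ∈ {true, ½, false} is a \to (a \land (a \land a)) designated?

a=true: true ✓
a=½: ½ ·
a=false: true ✓

2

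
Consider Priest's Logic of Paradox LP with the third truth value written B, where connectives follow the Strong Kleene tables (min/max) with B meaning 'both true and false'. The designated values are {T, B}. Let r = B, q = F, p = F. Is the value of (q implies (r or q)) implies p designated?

No

r or q = B or F = B
q implies (r or q) = F implies B = T
(q implies (r or q)) implies p = T implies F = F
F ∉ {T, B}.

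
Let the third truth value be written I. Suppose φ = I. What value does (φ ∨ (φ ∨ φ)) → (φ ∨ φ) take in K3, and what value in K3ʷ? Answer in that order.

I; I

In K3: φ ∨ φ = I ∨ I = I
φ ∨ (φ ∨ φ) = I ∨ I = I
φ ∨ φ = I ∨ I = I
(φ ∨ (φ ∨ φ)) → (φ ∨ φ) = I → I = I  [¬I ∨ I]
In K3ʷ: φ ∨ φ = I ∨ I = I
φ ∨ (φ ∨ φ) = I ∨ I = I
φ ∨ φ = I ∨ I = I
(φ ∨ (φ ∨ φ)) → (φ ∨ φ) = I → I = I  [any arg is the third value ⇒ result is the third value]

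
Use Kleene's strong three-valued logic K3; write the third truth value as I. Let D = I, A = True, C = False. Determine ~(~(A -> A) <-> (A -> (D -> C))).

A -> A = True -> True = True
~(A -> A) = ~True = False
D -> C = I -> False = I  [~I | False]
A -> (D -> C) = True -> I = I
~(A -> A) <-> (A -> (D -> C)) = False <-> I = I
~(~(A -> A) <-> (A -> (D -> C))) = ~I = I

I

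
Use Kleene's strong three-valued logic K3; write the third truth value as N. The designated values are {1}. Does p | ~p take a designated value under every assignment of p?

No

Countermodel: p=N gives N, which is not designated.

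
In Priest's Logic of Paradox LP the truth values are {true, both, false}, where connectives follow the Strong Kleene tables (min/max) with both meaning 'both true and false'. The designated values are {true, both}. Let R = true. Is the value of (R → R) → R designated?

Yes

R → R = true → true = true
(R → R) → R = true → true = true
true ∈ {true, both}.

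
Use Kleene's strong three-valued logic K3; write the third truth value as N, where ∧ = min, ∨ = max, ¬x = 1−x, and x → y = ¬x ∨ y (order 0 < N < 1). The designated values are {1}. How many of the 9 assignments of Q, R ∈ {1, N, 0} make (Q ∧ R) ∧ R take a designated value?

Designated under: (Q=1, R=1).

1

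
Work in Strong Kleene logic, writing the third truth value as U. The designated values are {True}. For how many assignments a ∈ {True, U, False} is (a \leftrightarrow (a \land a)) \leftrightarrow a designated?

a=True: True ✓
a=U: U ·
a=False: False ·

1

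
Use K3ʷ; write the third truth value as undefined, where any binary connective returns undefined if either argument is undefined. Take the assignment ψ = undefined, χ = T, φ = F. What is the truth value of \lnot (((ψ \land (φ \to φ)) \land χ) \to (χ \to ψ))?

undefined

φ \to φ = F \to F = T
ψ \land (φ \to φ) = undefined \land T = undefined
(ψ \land (φ \to φ)) \land χ = undefined \land T = undefined
χ \to ψ = T \to undefined = undefined
((ψ \land (φ \to φ)) \land χ) \to (χ \to ψ) = undefined \to undefined = undefined
\lnot (((ψ \land (φ \to φ)) \land χ) \to (χ \to ψ)) = \lnot undefined = undefined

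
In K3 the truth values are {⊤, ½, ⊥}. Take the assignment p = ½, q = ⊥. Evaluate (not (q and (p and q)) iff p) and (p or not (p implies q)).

½

p and q = ½ and ⊥ = ⊥
q and (p and q) = ⊥ and ⊥ = ⊥
not (q and (p and q)) = not ⊥ = ⊤
not (q and (p and q)) iff p = ⊤ iff ½ = ½
p implies q = ½ implies ⊥ = ½
not (p implies q) = not ½ = ½
p or not (p implies q) = ½ or ½ = ½
(not (q and (p and q)) iff p) and (p or not (p implies q)) = ½ and ½ = ½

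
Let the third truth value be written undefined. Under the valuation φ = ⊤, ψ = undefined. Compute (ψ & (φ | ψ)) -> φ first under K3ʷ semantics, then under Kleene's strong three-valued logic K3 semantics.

In K3ʷ: φ | ψ = ⊤ | undefined = undefined
ψ & (φ | ψ) = undefined & undefined = undefined
(ψ & (φ | ψ)) -> φ = undefined -> ⊤ = undefined  [any arg is the third value ⇒ result is the third value]
In Kleene's strong three-valued logic K3: φ | ψ = ⊤ | undefined = ⊤
ψ & (φ | ψ) = undefined & ⊤ = undefined
(ψ & (φ | ψ)) -> φ = undefined -> ⊤ = ⊤
They differ because K3ʷ and Kleene's strong three-valued logic K3 treat undefined differently under the binary connectives.

undefined; ⊤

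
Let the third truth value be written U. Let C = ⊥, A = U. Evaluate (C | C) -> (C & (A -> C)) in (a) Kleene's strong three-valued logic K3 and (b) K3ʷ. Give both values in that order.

In Kleene's strong three-valued logic K3: C | C = ⊥ | ⊥ = ⊥
A -> C = U -> ⊥ = U  [~U | ⊥]
C & (A -> C) = ⊥ & U = ⊥
(C | C) -> (C & (A -> C)) = ⊥ -> ⊥ = ⊤
In K3ʷ: C | C = ⊥ | ⊥ = ⊥
A -> C = U -> ⊥ = U  [any arg is the third value ⇒ result is the third value]
C & (A -> C) = ⊥ & U = U
(C | C) -> (C & (A -> C)) = ⊥ -> U = U
They differ because Kleene's strong three-valued logic K3 and K3ʷ treat U differently under the binary connectives.

⊤; U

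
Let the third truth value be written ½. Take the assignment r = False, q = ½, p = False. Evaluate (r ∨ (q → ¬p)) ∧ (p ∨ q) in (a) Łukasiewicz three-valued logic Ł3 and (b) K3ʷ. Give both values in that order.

½; ½

In Łukasiewicz three-valued logic Ł3: ¬p = ¬False = True
q → ¬p = ½ → True = True  [min(1, 1−½+1)]
r ∨ (q → ¬p) = False ∨ True = True
p ∨ q = False ∨ ½ = ½
(r ∨ (q → ¬p)) ∧ (p ∨ q) = True ∧ ½ = ½
In K3ʷ: ¬p = ¬False = True
q → ¬p = ½ → True = ½
r ∨ (q → ¬p) = False ∨ ½ = ½
p ∨ q = False ∨ ½ = ½
(r ∨ (q → ¬p)) ∧ (p ∨ q) = ½ ∧ ½ = ½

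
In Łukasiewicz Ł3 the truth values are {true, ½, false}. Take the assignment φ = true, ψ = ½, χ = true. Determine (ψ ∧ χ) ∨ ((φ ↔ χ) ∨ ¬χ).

true

ψ ∧ χ = ½ ∧ true = ½
φ ↔ χ = true ↔ true = true
¬χ = ¬true = false
(φ ↔ χ) ∨ ¬χ = true ∨ false = true
(ψ ∧ χ) ∨ ((φ ↔ χ) ∨ ¬χ) = ½ ∨ true = true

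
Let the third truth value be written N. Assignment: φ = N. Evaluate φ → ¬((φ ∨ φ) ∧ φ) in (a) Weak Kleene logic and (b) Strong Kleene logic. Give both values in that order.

N; N

In Weak Kleene logic: φ ∨ φ = N ∨ N = N
(φ ∨ φ) ∧ φ = N ∧ N = N
¬((φ ∨ φ) ∧ φ) = ¬N = N
φ → ¬((φ ∨ φ) ∧ φ) = N → N = N  [any arg is the third value ⇒ result is the third value]
In Strong Kleene logic: φ ∨ φ = N ∨ N = N
(φ ∨ φ) ∧ φ = N ∧ N = N
¬((φ ∨ φ) ∧ φ) = ¬N = N
φ → ¬((φ ∨ φ) ∧ φ) = N → N = N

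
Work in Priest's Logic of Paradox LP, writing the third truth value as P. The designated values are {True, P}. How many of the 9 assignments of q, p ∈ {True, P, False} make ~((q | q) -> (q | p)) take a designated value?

2

Designated under: (q=P, p=P); (q=P, p=False).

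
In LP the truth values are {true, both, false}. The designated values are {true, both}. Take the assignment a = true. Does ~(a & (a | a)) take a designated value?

No

a | a = true | true = true
a & (a | a) = true & true = true
~(a & (a | a)) = ~true = false
false ∉ {true, both}.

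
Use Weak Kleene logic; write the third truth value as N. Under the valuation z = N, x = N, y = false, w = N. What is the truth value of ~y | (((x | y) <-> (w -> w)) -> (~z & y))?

~y = ~false = true
x | y = N | false = N
w -> w = N -> N = N  [any arg is the third value ⇒ result is the third value]
(x | y) <-> (w -> w) = N <-> N = N
~z = ~N = N
~z & y = N & false = N
((x | y) <-> (w -> w)) -> (~z & y) = N -> N = N
~y | (((x | y) <-> (w -> w)) -> (~z & y)) = true | N = N

N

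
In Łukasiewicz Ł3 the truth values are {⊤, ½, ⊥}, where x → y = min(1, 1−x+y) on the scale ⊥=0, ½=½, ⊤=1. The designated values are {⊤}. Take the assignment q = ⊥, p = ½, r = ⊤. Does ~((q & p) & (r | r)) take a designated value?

q & p = ⊥ & ½ = ⊥
r | r = ⊤ | ⊤ = ⊤
(q & p) & (r | r) = ⊥ & ⊤ = ⊥
~((q & p) & (r | r)) = ~⊥ = ⊤
⊤ ∈ {⊤}.

Yes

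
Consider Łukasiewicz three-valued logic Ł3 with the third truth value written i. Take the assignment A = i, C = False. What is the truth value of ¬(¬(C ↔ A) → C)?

C ↔ A = False ↔ i = i  [1 − |0−½|]
¬(C ↔ A) = ¬i = i
¬(C ↔ A) → C = i → False = i
¬(¬(C ↔ A) → C) = ¬i = i

i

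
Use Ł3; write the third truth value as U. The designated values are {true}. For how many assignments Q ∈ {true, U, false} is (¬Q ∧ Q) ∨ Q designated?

1

Q=true: true ✓
Q=U: U ·
Q=false: false ·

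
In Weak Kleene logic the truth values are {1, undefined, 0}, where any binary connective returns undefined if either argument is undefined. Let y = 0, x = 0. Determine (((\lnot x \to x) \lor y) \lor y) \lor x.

0

\lnot x = \lnot 0 = 1
\lnot x \to x = 1 \to 0 = 0
(\lnot x \to x) \lor y = 0 \lor 0 = 0
((\lnot x \to x) \lor y) \lor y = 0 \lor 0 = 0
(((\lnot x \to x) \lor y) \lor y) \lor x = 0 \lor 0 = 0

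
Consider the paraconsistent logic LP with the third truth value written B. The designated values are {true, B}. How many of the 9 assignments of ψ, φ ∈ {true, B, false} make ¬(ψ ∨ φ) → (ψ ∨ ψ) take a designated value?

Of the 9 assignments, 8 give a value in {true, B}.

8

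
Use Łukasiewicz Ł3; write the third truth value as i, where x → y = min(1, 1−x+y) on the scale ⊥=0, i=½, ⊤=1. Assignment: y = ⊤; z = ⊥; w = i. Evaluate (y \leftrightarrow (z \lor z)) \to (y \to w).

⊤

z \lor z = ⊥ \lor ⊥ = ⊥
y \leftrightarrow (z \lor z) = ⊤ \leftrightarrow ⊥ = ⊥
y \to w = ⊤ \to i = i  [min(1, 1−1+½)]
(y \leftrightarrow (z \lor z)) \to (y \to w) = ⊥ \to i = ⊤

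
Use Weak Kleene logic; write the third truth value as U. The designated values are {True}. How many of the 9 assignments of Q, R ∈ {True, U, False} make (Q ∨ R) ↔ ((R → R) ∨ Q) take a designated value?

3

Designated under: (Q=True, R=True); (Q=True, R=False); (Q=False, R=True).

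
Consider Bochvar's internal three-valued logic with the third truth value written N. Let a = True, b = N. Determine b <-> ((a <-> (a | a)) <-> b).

a | a = True | True = True
a <-> (a | a) = True <-> True = True
(a <-> (a | a)) <-> b = True <-> N = N
b <-> ((a <-> (a | a)) <-> b) = N <-> N = N

N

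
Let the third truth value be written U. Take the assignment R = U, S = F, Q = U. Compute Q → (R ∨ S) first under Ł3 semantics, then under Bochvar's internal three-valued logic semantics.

T; U

In Ł3: R ∨ S = U ∨ F = U
Q → (R ∨ S) = U → U = T
In Bochvar's internal three-valued logic: R ∨ S = U ∨ F = U
Q → (R ∨ S) = U → U = U  [any arg is the third value ⇒ result is the third value]
They differ because Ł3 and Bochvar's internal three-valued logic treat U differently under the binary connectives.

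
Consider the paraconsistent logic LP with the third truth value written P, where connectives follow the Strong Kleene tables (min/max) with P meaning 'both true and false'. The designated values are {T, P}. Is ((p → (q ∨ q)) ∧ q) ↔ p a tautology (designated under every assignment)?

No

Countermodel: p=T, q=F gives F, which is not designated.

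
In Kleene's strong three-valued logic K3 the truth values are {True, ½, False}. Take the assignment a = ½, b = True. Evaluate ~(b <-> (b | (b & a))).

False

b & a = True & ½ = ½
b | (b & a) = True | ½ = True
b <-> (b | (b & a)) = True <-> True = True
~(b <-> (b | (b & a))) = ~True = False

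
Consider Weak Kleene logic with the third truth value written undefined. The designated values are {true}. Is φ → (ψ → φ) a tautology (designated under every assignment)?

No

Countermodel: φ=true, ψ=undefined gives undefined, which is not designated.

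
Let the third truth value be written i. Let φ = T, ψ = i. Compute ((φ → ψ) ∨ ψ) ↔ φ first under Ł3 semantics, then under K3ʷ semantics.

In Ł3: φ → ψ = T → i = i
(φ → ψ) ∨ ψ = i ∨ i = i
((φ → ψ) ∨ ψ) ↔ φ = i ↔ T = i
In K3ʷ: φ → ψ = T → i = i  [any arg is the third value ⇒ result is the third value]
(φ → ψ) ∨ ψ = i ∨ i = i
((φ → ψ) ∨ ψ) ↔ φ = i ↔ T = i

i; i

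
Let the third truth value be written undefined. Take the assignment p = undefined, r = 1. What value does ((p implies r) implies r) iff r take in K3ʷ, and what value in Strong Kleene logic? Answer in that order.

In K3ʷ: p implies r = undefined implies 1 = undefined  [any arg is the third value ⇒ result is the third value]
(p implies r) implies r = undefined implies 1 = undefined
((p implies r) implies r) iff r = undefined iff 1 = undefined
In Strong Kleene logic: p implies r = undefined implies 1 = 1  [not undefined or 1]
(p implies r) implies r = 1 implies 1 = 1
((p implies r) implies r) iff r = 1 iff 1 = 1
They differ because K3ʷ and Strong Kleene logic treat undefined differently under the binary connectives.

undefined; 1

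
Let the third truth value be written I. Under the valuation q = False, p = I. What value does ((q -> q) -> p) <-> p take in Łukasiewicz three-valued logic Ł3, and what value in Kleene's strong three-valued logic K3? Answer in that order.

In Łukasiewicz three-valued logic Ł3: q -> q = False -> False = True
(q -> q) -> p = True -> I = I  [min(1, 1−1+½)]
((q -> q) -> p) <-> p = I <-> I = True
In Kleene's strong three-valued logic K3: q -> q = False -> False = True
(q -> q) -> p = True -> I = I  [~True | I]
((q -> q) -> p) <-> p = I <-> I = I
They differ because Łukasiewicz three-valued logic Ł3 and Kleene's strong three-valued logic K3 treat I differently under implication.

True; I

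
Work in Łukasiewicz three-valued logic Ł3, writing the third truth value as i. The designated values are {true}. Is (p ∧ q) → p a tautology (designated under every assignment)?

Yes

Every assignment of p, q over {true, i, false} gives a value in {true}.
In particular, with p=i, q=i: (p ∧ q) → p = true.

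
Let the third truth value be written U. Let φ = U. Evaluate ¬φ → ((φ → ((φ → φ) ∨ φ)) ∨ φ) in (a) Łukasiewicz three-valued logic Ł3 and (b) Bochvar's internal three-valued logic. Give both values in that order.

In Łukasiewicz three-valued logic Ł3: ¬φ = ¬U = U
φ → φ = U → U = True
(φ → φ) ∨ φ = True ∨ U = True
φ → ((φ → φ) ∨ φ) = U → True = True
(φ → ((φ → φ) ∨ φ)) ∨ φ = True ∨ U = True
¬φ → ((φ → ((φ → φ) ∨ φ)) ∨ φ) = U → True = True
In Bochvar's internal three-valued logic: ¬φ = ¬U = U
φ → φ = U → U = U  [any arg is the third value ⇒ result is the third value]
(φ → φ) ∨ φ = U ∨ U = U
φ → ((φ → φ) ∨ φ) = U → U = U
(φ → ((φ → φ) ∨ φ)) ∨ φ = U ∨ U = U
¬φ → ((φ → ((φ → φ) ∨ φ)) ∨ φ) = U → U = U
They differ because Łukasiewicz three-valued logic Ł3 and Bochvar's internal three-valued logic treat U differently under the binary connectives.

True; U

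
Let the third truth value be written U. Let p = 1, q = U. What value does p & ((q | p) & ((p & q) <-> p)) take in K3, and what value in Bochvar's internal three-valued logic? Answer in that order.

U; U

In K3: q | p = U | 1 = 1
p & q = 1 & U = U
(p & q) <-> p = U <-> 1 = U
(q | p) & ((p & q) <-> p) = 1 & U = U
p & ((q | p) & ((p & q) <-> p)) = 1 & U = U
In Bochvar's internal three-valued logic: q | p = U | 1 = U
p & q = 1 & U = U
(p & q) <-> p = U <-> 1 = U
(q | p) & ((p & q) <-> p) = U & U = U
p & ((q | p) & ((p & q) <-> p)) = 1 & U = U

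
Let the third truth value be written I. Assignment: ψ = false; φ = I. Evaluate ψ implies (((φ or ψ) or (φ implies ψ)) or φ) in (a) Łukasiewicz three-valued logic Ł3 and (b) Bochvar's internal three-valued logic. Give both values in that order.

true; I

In Łukasiewicz three-valued logic Ł3: φ or ψ = I or false = I
φ implies ψ = I implies false = I  [min(1, 1−½+0)]
(φ or ψ) or (φ implies ψ) = I or I = I
((φ or ψ) or (φ implies ψ)) or φ = I or I = I
ψ implies (((φ or ψ) or (φ implies ψ)) or φ) = false implies I = true
In Bochvar's internal three-valued logic: φ or ψ = I or false = I
φ implies ψ = I implies false = I  [any arg is the third value ⇒ result is the third value]
(φ or ψ) or (φ implies ψ) = I or I = I
((φ or ψ) or (φ implies ψ)) or φ = I or I = I
ψ implies (((φ or ψ) or (φ implies ψ)) or φ) = false implies I = I
They differ because Łukasiewicz three-valued logic Ł3 and Bochvar's internal three-valued logic treat I differently under the binary connectives.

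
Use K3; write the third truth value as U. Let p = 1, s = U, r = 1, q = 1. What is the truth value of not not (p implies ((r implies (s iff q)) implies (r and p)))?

s iff q = U iff 1 = U
r implies (s iff q) = 1 implies U = U  [not 1 or U]
r and p = 1 and 1 = 1
(r implies (s iff q)) implies (r and p) = U implies 1 = 1
p implies ((r implies (s iff q)) implies (r and p)) = 1 implies 1 = 1
not (p implies ((r implies (s iff q)) implies (r and p))) = not 1 = 0
not not (p implies ((r implies (s iff q)) implies (r and p))) = not 0 = 1

1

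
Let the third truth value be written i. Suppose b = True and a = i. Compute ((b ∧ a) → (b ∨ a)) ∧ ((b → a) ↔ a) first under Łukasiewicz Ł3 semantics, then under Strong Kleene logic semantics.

In Łukasiewicz Ł3: b ∧ a = True ∧ i = i
b ∨ a = True ∨ i = True
(b ∧ a) → (b ∨ a) = i → True = True
b → a = True → i = i
(b → a) ↔ a = i ↔ i = True
((b ∧ a) → (b ∨ a)) ∧ ((b → a) ↔ a) = True ∧ True = True
In Strong Kleene logic: b ∧ a = True ∧ i = i
b ∨ a = True ∨ i = True
(b ∧ a) → (b ∨ a) = i → True = True  [¬i ∨ True]
b → a = True → i = i
(b → a) ↔ a = i ↔ i = i
((b ∧ a) → (b ∨ a)) ∧ ((b → a) ↔ a) = True ∧ i = i
They differ because Łukasiewicz Ł3 and Strong Kleene logic treat i differently under implication.

True; i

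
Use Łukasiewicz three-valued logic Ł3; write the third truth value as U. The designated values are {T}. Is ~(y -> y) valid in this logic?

Countermodel: y=T gives F, which is not designated.

No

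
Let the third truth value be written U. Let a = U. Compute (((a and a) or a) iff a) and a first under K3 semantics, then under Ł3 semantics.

U; U

In K3: a and a = U and U = U
(a and a) or a = U or U = U
((a and a) or a) iff a = U iff U = U
(((a and a) or a) iff a) and a = U and U = U
In Ł3: a and a = U and U = U
(a and a) or a = U or U = U
((a and a) or a) iff a = U iff U = true  [1 − |½−½|]
(((a and a) or a) iff a) and a = true and U = U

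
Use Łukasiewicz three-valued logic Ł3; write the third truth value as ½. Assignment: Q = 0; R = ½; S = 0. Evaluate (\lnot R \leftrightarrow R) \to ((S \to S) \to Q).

0

\lnot R = \lnot ½ = ½
\lnot R \leftrightarrow R = ½ \leftrightarrow ½ = 1  [1 − |½−½|]
S \to S = 0 \to 0 = 1
(S \to S) \to Q = 1 \to 0 = 0
(\lnot R \leftrightarrow R) \to ((S \to S) \to Q) = 1 \to 0 = 0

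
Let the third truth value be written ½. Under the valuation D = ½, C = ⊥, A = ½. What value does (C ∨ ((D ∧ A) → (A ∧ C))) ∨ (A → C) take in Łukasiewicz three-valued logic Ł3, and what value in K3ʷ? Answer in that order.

In Łukasiewicz three-valued logic Ł3: D ∧ A = ½ ∧ ½ = ½
A ∧ C = ½ ∧ ⊥ = ⊥
(D ∧ A) → (A ∧ C) = ½ → ⊥ = ½
C ∨ ((D ∧ A) → (A ∧ C)) = ⊥ ∨ ½ = ½
A → C = ½ → ⊥ = ½
(C ∨ ((D ∧ A) → (A ∧ C))) ∨ (A → C) = ½ ∨ ½ = ½
In K3ʷ: D ∧ A = ½ ∧ ½ = ½
A ∧ C = ½ ∧ ⊥ = ½
(D ∧ A) → (A ∧ C) = ½ → ½ = ½
C ∨ ((D ∧ A) → (A ∧ C)) = ⊥ ∨ ½ = ½
A → C = ½ → ⊥ = ½
(C ∨ ((D ∧ A) → (A ∧ C))) ∨ (A → C) = ½ ∨ ½ = ½

½; ½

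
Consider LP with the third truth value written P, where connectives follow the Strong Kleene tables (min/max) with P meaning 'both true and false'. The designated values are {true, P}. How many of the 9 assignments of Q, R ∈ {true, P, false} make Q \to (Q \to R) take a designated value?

Of the 9 assignments, 8 give a value in {true, P}.

8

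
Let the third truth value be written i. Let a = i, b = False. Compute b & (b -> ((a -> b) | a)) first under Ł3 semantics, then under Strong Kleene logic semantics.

False; False

In Ł3: a -> b = i -> False = i
(a -> b) | a = i | i = i
b -> ((a -> b) | a) = False -> i = True
b & (b -> ((a -> b) | a)) = False & True = False
In Strong Kleene logic: a -> b = i -> False = i  [~i | False]
(a -> b) | a = i | i = i
b -> ((a -> b) | a) = False -> i = True
b & (b -> ((a -> b) | a)) = False & True = False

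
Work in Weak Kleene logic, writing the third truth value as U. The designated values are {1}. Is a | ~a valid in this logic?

Countermodel: a=U gives U, which is not designated.

No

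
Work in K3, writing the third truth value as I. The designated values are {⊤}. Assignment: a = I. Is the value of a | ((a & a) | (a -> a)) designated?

a & a = I & I = I
a -> a = I -> I = I  [~I | I]
(a & a) | (a -> a) = I | I = I
a | ((a & a) | (a -> a)) = I | I = I
I ∉ {⊤}.

No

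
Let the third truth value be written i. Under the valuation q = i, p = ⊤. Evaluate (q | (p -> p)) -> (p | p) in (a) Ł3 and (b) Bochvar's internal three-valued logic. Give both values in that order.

⊤; i

In Ł3: p -> p = ⊤ -> ⊤ = ⊤
q | (p -> p) = i | ⊤ = ⊤
p | p = ⊤ | ⊤ = ⊤
(q | (p -> p)) -> (p | p) = ⊤ -> ⊤ = ⊤
In Bochvar's internal three-valued logic: p -> p = ⊤ -> ⊤ = ⊤
q | (p -> p) = i | ⊤ = i
p | p = ⊤ | ⊤ = ⊤
(q | (p -> p)) -> (p | p) = i -> ⊤ = i  [any arg is the third value ⇒ result is the third value]
They differ because Ł3 and Bochvar's internal three-valued logic treat i differently under the binary connectives.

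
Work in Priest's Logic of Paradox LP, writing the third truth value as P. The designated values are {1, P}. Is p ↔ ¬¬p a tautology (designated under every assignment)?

Every assignment of p over {1, P, 0} gives a value in {1, P}.
In particular, with p=P: p ↔ ¬¬p = P.

Yes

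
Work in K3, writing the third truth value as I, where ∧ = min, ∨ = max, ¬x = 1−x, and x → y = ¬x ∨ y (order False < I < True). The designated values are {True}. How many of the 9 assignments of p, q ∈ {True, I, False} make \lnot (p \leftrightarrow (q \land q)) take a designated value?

Designated under: (p=True, q=False); (p=False, q=True).

2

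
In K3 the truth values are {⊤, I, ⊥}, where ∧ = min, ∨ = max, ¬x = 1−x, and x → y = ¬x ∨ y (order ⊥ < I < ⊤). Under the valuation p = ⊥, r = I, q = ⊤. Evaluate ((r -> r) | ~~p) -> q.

⊤

r -> r = I -> I = I  [~I | I]
~p = ~⊥ = ⊤
~~p = ~⊤ = ⊥
(r -> r) | ~~p = I | ⊥ = I
((r -> r) | ~~p) -> q = I -> ⊤ = ⊤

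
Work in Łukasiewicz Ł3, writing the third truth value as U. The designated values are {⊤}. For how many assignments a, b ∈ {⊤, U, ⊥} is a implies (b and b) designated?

Of the 9 assignments, 6 give a value in {⊤}.

6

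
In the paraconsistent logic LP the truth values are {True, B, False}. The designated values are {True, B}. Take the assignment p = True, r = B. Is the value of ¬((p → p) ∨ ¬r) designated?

p → p = True → True = True
¬r = ¬B = B
(p → p) ∨ ¬r = True ∨ B = True
¬((p → p) ∨ ¬r) = ¬True = False
False ∉ {True, B}.

No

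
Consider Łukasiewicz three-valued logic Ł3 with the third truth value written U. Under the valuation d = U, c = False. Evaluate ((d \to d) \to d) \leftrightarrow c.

d \to d = U \to U = True
(d \to d) \to d = True \to U = U
((d \to d) \to d) \leftrightarrow c = U \leftrightarrow False = U

U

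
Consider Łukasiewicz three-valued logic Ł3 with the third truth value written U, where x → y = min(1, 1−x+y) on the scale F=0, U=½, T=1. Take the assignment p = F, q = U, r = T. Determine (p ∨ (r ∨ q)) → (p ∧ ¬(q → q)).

r ∨ q = T ∨ U = T
p ∨ (r ∨ q) = F ∨ T = T
q → q = U → U = T  [min(1, 1−½+½)]
¬(q → q) = ¬T = F
p ∧ ¬(q → q) = F ∧ F = F
(p ∨ (r ∨ q)) → (p ∧ ¬(q → q)) = T → F = F

F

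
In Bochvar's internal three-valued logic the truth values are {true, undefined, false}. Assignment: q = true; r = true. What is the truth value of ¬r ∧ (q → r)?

¬r = ¬true = false
q → r = true → true = true
¬r ∧ (q → r) = false ∧ true = false

false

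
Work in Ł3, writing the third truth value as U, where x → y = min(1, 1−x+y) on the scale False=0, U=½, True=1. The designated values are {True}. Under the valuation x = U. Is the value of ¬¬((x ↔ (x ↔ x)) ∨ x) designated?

No

x ↔ x = U ↔ U = True  [1 − |½−½|]
x ↔ (x ↔ x) = U ↔ True = U
(x ↔ (x ↔ x)) ∨ x = U ∨ U = U
¬((x ↔ (x ↔ x)) ∨ x) = ¬U = U
¬¬((x ↔ (x ↔ x)) ∨ x) = ¬U = U
U ∉ {True}.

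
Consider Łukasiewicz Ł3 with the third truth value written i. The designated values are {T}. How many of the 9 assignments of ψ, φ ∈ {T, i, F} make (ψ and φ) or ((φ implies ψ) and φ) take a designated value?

Designated under: (ψ=T, φ=T).

1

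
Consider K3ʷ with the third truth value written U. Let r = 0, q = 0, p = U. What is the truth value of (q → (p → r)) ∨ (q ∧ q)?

U

p → r = U → 0 = U  [any arg is the third value ⇒ result is the third value]
q → (p → r) = 0 → U = U
q ∧ q = 0 ∧ 0 = 0
(q → (p → r)) ∨ (q ∧ q) = U ∨ 0 = U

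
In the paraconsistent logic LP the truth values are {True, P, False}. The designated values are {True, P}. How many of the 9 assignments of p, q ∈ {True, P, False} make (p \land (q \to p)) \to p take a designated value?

9

Of the 9 assignments, 9 give a value in {True, P}.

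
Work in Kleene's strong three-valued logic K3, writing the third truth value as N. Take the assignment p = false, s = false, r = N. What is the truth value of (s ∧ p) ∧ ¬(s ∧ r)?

s ∧ p = false ∧ false = false
s ∧ r = false ∧ N = false
¬(s ∧ r) = ¬false = true
(s ∧ p) ∧ ¬(s ∧ r) = false ∧ true = false

false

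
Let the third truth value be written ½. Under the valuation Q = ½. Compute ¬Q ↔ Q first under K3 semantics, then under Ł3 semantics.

In K3: ¬Q = ¬½ = ½
¬Q ↔ Q = ½ ↔ ½ = ½
In Ł3: ¬Q = ¬½ = ½
¬Q ↔ Q = ½ ↔ ½ = true
They differ because K3 and Ł3 treat ½ differently under implication.

½; true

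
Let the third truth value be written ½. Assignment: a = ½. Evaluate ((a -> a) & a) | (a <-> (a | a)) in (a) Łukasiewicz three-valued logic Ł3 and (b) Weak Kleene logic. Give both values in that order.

T; ½

In Łukasiewicz three-valued logic Ł3: a -> a = ½ -> ½ = T  [min(1, 1−½+½)]
(a -> a) & a = T & ½ = ½
a | a = ½ | ½ = ½
a <-> (a | a) = ½ <-> ½ = T
((a -> a) & a) | (a <-> (a | a)) = ½ | T = T
In Weak Kleene logic: a -> a = ½ -> ½ = ½  [any arg is the third value ⇒ result is the third value]
(a -> a) & a = ½ & ½ = ½
a | a = ½ | ½ = ½
a <-> (a | a) = ½ <-> ½ = ½
((a -> a) & a) | (a <-> (a | a)) = ½ | ½ = ½
They differ because Łukasiewicz three-valued logic Ł3 and Weak Kleene logic treat ½ differently under the binary connectives.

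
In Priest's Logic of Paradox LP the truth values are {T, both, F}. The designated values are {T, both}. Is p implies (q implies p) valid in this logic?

Every assignment of p, q over {T, both, F} gives a value in {T, both}.
In particular, with p=both, q=both: p implies (q implies p) = both.

Yes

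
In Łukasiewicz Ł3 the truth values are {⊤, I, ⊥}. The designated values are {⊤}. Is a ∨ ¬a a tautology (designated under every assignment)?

Countermodel: a=I gives I, which is not designated.

No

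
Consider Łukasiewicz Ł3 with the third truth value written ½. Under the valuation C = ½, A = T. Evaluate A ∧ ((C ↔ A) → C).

C ↔ A = ½ ↔ T = ½  [1 − |½−1|]
(C ↔ A) → C = ½ → ½ = T
A ∧ ((C ↔ A) → C) = T ∧ T = T

T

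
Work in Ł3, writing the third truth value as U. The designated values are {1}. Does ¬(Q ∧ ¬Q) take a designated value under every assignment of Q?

Countermodel: Q=U gives U, which is not designated.

No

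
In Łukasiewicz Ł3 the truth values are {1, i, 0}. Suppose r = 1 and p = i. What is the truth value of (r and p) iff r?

i

r and p = 1 and i = i
(r and p) iff r = i iff 1 = i  [1 − |½−1|]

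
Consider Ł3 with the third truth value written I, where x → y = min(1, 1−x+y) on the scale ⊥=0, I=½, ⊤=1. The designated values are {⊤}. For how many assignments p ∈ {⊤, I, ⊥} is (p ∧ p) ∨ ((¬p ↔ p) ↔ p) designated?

p=⊤: ⊤ ✓
p=I: I ·
p=⊥: ⊤ ✓

2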